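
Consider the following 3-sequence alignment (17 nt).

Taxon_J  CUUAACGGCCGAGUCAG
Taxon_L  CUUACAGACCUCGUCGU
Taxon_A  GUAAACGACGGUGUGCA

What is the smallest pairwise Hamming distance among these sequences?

7

Pairwise Hamming distances:
  Taxon_J vs Taxon_L: 7
  Taxon_J vs Taxon_A: 8
  Taxon_L vs Taxon_A: 10
The smallest is 7, between Taxon_J and Taxon_L.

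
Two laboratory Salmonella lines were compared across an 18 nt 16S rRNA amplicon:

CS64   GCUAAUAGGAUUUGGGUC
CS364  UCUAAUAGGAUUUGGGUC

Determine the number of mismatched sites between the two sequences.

The sequences differ at position 1 (G/U).
That gives 1 mismatch out of 18 aligned sites, so the Hamming distance is 1.

1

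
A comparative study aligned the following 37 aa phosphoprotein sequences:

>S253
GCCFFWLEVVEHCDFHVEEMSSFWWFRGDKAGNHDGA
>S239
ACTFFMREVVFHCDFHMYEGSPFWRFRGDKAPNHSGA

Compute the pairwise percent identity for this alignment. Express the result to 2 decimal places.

The sequences differ at positions 1 (G/A), 3 (C/T), 6 (W/M), 7 (L/R), 11 (E/F), 17 (V/M), 18 (E/Y), 20 (M/G), 22 (S/P), 25 (W/R), 32 (G/P), 35 (D/S).
25 of the 37 sites match, so the percent identity is 25/37 × 100 = 67.57%.

67.57%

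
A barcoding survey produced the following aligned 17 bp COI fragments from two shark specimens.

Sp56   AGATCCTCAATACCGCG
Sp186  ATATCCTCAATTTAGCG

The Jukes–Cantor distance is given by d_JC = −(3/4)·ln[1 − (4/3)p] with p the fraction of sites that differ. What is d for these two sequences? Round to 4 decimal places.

The sequences differ at positions 2 (G/T), 12 (A/T), 13 (C/T), 14 (C/A).
p = 4/17 = 0.235294.
d = −0.75 · ln(1 − (4/3)·0.235294) = −0.75 · ln(0.686275) = −0.75 · (-0.376477) = 0.2824.

0.2824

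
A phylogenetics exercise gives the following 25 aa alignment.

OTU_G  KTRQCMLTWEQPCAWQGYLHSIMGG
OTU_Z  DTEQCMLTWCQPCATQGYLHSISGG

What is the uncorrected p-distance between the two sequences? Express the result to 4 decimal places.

The sequences differ at positions 1 (K/D), 3 (R/E), 10 (E/C), 15 (W/T), 23 (M/S).
There are 5 differences over 25 sites, so p = 5/25 = 0.2000.

0.2000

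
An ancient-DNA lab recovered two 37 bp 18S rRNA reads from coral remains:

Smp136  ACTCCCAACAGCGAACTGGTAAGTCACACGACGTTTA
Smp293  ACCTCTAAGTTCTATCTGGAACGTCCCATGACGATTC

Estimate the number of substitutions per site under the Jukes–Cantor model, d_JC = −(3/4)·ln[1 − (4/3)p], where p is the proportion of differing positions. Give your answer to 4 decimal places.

0.5266

Mismatches occur at site 3 (T→C), site 4 (C→T), site 6 (C→T), site 9 (C→G), site 10 (A→T), site 11 (G→T), site 13 (G→T), site 15 (A→T), site 20 (T→A), site 22 (A→C), site 26 (A→C), site 29 (C→T), site 34 (T→A), site 37 (A→C).
p = 14/37 = 0.378378.
d = −0.75 · ln(1 − (4/3)·0.378378) = −0.75 · ln(0.495496) = −0.75 · (-0.702196) = 0.5266.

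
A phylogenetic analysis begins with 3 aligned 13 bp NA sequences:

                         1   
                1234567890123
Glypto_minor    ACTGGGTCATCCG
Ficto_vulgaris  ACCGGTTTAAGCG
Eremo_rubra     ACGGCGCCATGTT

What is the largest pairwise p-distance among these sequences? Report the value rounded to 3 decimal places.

Pairwise Hamming distances:
  Glypto_minor vs Ficto_vulgaris: 5
  Glypto_minor vs Eremo_rubra: 6
  Ficto_vulgaris vs Eremo_rubra: 8
The largest is 8 mismatches, between Ficto_vulgaris and Eremo_rubra; p = 8/13 = 0.615.

0.615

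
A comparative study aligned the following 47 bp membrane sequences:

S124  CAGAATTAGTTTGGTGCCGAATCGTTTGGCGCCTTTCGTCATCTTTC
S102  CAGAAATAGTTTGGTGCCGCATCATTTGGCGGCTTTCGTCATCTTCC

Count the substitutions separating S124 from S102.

5

Mismatches occur at site 6 (T→A), site 20 (A→C), site 24 (G→A), site 32 (C→G), site 46 (T→C).
That gives 5 mismatches out of 47 aligned sites, so the Hamming distance is 5.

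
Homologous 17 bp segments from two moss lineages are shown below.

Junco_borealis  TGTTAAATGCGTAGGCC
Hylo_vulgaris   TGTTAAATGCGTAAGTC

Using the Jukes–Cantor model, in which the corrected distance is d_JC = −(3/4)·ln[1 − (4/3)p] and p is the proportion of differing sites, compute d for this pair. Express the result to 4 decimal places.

0.1280

Differing sites — 14:G/A; 16:C/T.
p = 2/17 = 0.117647.
d = −0.75 · ln(1 − (4/3)·0.117647) = −0.75 · ln(0.843137) = −0.75 · (-0.170626) = 0.1280.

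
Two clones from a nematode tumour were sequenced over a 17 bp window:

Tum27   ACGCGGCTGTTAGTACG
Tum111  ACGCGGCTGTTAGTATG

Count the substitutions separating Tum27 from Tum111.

1

The sequences differ at position 16 (C/T).
That gives 1 mismatch out of 17 aligned sites, so the Hamming distance is 1.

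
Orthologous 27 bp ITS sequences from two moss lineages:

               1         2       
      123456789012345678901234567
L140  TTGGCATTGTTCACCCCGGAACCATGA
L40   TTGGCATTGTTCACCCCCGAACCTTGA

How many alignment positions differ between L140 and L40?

Differing sites — 18:G/C; 24:A/T.
That gives 2 mismatches out of 27 aligned sites, so the Hamming distance is 2.

2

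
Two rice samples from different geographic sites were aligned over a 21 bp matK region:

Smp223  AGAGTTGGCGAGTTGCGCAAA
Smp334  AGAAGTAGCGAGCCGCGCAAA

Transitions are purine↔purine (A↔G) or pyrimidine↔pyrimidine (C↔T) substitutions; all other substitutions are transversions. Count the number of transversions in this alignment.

1

Mismatches occur at site 4 (G↔A, transition), site 5 (T↔G, transversion), site 7 (G↔A, transition), site 13 (T↔C, transition), site 14 (T↔C, transition).
Of the 5 differences, 4 transitions and 1 transversion, so the answer is 1.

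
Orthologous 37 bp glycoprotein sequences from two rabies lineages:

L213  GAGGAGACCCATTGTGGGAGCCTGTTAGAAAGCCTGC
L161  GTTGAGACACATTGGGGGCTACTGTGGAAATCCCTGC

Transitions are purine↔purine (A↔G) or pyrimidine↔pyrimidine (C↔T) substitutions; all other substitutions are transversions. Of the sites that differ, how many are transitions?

Differing sites — 2:A/T (Tv); 3:G/T (Tv); 9:C/A (Tv); 15:T/G (Tv); 19:A/C (Tv); 20:G/T (Tv); 21:C/A (Tv); 26:T/G (Tv); 27:A/G (Ti); 28:G/A (Ti); 31:A/T (Tv); 32:G/C (Tv).
Of the 12 differences, 2 transitions and 10 transversions, so the answer is 2.

2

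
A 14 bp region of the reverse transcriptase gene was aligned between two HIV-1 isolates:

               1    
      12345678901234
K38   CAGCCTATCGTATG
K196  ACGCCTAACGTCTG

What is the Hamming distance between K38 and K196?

Mismatches occur at site 1 (C↔A), site 2 (A↔C), site 8 (T↔A), site 12 (A↔C).
That gives 4 mismatches out of 14 aligned sites, so the Hamming distance is 4.

4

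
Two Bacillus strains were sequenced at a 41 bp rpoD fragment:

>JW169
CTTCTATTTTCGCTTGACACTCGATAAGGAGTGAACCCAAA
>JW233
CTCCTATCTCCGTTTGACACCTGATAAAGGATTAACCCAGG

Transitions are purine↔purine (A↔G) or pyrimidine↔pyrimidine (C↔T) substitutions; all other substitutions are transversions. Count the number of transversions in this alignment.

1

Differing sites — 3:T/C (Ti); 8:T/C (Ti); 10:T/C (Ti); 13:C/T (Ti); 21:T/C (Ti); 22:C/T (Ti); 28:G/A (Ti); 30:A/G (Ti); 31:G/A (Ti); 33:G/T (Tv); 40:A/G (Ti); 41:A/G (Ti).
Of the 12 differences, 11 transitions and 1 transversion, so the answer is 1.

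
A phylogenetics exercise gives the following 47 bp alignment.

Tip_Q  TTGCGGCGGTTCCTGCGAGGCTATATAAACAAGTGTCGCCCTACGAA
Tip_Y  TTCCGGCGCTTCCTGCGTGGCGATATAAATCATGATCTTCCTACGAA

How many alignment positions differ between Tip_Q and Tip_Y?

11

Differing sites — 3:G/C; 9:G/C; 18:A/T; 22:T/G; 30:C/T; 31:A/C; 33:G/T; 34:T/G; 35:G/A; 38:G/T; 39:C/T.
That gives 11 mismatches out of 47 aligned sites, so the Hamming distance is 11.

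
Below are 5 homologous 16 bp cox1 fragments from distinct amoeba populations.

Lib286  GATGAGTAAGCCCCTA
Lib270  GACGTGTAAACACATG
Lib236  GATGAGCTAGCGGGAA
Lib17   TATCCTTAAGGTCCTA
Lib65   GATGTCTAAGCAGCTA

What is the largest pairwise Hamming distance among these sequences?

11

Pairwise Hamming distances:
  Lib286 vs Lib270: 6
  Lib286 vs Lib236: 6
  Lib286 vs Lib17: 6
  Lib286 vs Lib65: 4
  Lib270 vs Lib236: 10
  Lib270 vs Lib17: 10
  Lib270 vs Lib65: 6
  Lib236 vs Lib17: 11
  Lib236 vs Lib65: 7
  Lib17 vs Lib65: 7
The largest is 11, between Lib236 and Lib17.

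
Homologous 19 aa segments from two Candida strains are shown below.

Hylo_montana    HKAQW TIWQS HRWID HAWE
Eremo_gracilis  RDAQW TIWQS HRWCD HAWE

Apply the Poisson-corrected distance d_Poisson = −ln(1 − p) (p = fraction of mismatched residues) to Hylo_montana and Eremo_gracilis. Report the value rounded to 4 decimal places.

The sequences differ at positions 1 (H/R), 2 (K/D), 14 (I/C).
p = 3/19 = 0.157895.
d = −ln(1 − 0.157895) = −ln(0.842105) = 0.1719.

0.1719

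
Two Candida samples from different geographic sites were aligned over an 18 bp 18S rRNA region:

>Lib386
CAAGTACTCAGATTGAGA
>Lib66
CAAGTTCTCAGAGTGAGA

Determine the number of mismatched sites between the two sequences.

Mismatches occur at site 6 (A/T), site 13 (T/G).
That gives 2 mismatches out of 18 aligned sites, so the Hamming distance is 2.

2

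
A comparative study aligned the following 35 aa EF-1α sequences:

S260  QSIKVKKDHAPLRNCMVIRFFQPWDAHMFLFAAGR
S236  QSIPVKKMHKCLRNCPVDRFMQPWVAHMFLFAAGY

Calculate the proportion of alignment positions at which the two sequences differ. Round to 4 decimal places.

0.2571

The sequences differ at positions 4 (K/P), 8 (D/M), 10 (A/K), 11 (P/C), 16 (M/P), 18 (I/D), 21 (F/M), 25 (D/V), 35 (R/Y).
There are 9 differences over 35 sites, so p = 9/35 = 0.2571.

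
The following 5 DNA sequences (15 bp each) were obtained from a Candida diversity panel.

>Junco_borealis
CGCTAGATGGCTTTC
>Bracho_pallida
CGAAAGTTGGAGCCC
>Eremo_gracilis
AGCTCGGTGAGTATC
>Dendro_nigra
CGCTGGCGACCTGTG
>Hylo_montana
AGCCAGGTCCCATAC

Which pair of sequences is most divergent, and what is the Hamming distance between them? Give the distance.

12

Pairwise Hamming distances:
  Junco_borealis vs Bracho_pallida: 7
  Junco_borealis vs Eremo_gracilis: 6
  Junco_borealis vs Dendro_nigra: 7
  Junco_borealis vs Hylo_montana: 7
  Bracho_pallida vs Eremo_gracilis: 10
  Bracho_pallida vs Dendro_nigra: 12
  Bracho_pallida vs Hylo_montana: 10
  Eremo_gracilis vs Dendro_nigra: 9
  Eremo_gracilis vs Hylo_montana: 8
  Dendro_nigra vs Hylo_montana: 10
The largest is 12, between Bracho_pallida and Dendro_nigra.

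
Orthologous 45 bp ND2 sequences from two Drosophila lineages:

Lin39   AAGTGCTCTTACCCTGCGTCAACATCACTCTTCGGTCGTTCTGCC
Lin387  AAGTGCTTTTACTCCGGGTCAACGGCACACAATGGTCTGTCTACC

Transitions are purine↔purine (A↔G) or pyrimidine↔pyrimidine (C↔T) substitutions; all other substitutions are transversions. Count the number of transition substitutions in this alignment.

6

Differing sites — 8:C/T (Ti); 13:C/T (Ti); 15:T/C (Ti); 17:C/G (Tv); 24:A/G (Ti); 25:T/G (Tv); 29:T/A (Tv); 31:T/A (Tv); 32:T/A (Tv); 33:C/T (Ti); 38:G/T (Tv); 39:T/G (Tv); 43:G/A (Ti).
Of the 13 differences, 6 transitions and 7 transversions, so the answer is 6.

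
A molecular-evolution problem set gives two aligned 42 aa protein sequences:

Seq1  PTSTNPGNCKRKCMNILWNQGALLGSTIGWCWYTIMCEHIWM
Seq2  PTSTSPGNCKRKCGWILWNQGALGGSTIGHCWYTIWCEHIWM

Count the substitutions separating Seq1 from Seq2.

Differing sites — 5:N/S; 14:M/G; 15:N/W; 24:L/G; 30:W/H; 36:M/W.
That gives 6 mismatches out of 42 aligned sites, so the Hamming distance is 6.

6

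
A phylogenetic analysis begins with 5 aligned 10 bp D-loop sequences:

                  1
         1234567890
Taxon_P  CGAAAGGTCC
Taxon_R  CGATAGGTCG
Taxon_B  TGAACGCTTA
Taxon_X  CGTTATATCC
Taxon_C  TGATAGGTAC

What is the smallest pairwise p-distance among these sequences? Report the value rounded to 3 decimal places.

Pairwise Hamming distances:
  Taxon_P vs Taxon_R: 2
  Taxon_P vs Taxon_B: 5
  Taxon_P vs Taxon_X: 4
  Taxon_P vs Taxon_C: 3
  Taxon_R vs Taxon_B: 6
  Taxon_R vs Taxon_X: 4
  Taxon_R vs Taxon_C: 3
  Taxon_B vs Taxon_X: 8
  Taxon_B vs Taxon_C: 5
  Taxon_X vs Taxon_C: 5
The smallest is 2 mismatches, between Taxon_P and Taxon_R; p = 2/10 = 0.200.

0.200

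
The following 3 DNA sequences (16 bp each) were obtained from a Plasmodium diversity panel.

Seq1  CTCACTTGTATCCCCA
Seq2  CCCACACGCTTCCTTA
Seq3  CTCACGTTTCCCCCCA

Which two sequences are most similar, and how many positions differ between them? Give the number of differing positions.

4

Pairwise Hamming distances:
  Seq1 vs Seq2: 7
  Seq1 vs Seq3: 4
  Seq2 vs Seq3: 9
The smallest is 4, between Seq1 and Seq3.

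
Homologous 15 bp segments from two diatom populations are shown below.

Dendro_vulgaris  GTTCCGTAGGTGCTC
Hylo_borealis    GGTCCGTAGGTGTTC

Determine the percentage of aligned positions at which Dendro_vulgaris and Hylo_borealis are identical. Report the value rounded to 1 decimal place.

Mismatches occur at site 2 (T/G), site 13 (C/T).
13 of the 15 sites match, so the percent identity is 13/15 × 100 = 86.7%.

86.7%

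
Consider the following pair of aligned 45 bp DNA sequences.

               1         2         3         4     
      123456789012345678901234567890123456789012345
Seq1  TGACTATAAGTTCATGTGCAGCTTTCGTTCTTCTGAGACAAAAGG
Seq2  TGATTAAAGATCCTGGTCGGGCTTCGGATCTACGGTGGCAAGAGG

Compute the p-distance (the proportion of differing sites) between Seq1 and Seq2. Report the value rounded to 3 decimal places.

0.400

The sequences differ at positions 4 (C/T), 7 (T/A), 9 (A/G), 10 (G/A), 12 (T/C), 14 (A/T), 15 (T/G), 18 (G/C), 19 (C/G), 20 (A/G), 25 (T/C), 26 (C/G), 28 (T/A), 32 (T/A), 34 (T/G), 36 (A/T), 38 (A/G), 42 (A/G).
There are 18 differences over 45 sites, so p = 18/45 = 0.400.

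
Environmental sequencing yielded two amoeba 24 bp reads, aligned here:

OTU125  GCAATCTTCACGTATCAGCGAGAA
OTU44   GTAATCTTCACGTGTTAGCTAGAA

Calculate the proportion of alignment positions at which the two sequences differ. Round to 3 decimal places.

0.167

Differing sites — 2:C/T; 14:A/G; 16:C/T; 20:G/T.
There are 4 differences over 24 sites, so p = 4/24 = 0.167.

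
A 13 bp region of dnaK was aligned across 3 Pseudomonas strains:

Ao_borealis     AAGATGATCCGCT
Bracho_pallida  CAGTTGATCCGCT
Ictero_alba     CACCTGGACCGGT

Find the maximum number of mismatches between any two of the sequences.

Pairwise Hamming distances:
  Ao_borealis vs Bracho_pallida: 2
  Ao_borealis vs Ictero_alba: 6
  Bracho_pallida vs Ictero_alba: 5
The largest is 6, between Ao_borealis and Ictero_alba.

6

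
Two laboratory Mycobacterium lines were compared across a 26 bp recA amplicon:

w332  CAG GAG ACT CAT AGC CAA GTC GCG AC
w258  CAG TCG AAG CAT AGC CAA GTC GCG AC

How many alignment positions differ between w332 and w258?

4

The sequences differ at positions 4 (G/T), 5 (A/C), 8 (C/A), 9 (T/G).
That gives 4 mismatches out of 26 aligned sites, so the Hamming distance is 4.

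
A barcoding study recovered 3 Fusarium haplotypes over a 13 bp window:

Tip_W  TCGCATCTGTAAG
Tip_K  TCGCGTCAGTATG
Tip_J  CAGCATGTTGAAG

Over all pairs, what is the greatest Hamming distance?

8

Pairwise Hamming distances:
  Tip_W vs Tip_K: 3
  Tip_W vs Tip_J: 5
  Tip_K vs Tip_J: 8
The largest is 8, between Tip_K and Tip_J.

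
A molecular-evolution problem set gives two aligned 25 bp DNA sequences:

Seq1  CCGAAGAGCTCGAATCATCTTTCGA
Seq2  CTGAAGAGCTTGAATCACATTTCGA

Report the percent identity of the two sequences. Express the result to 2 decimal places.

84.00%

The sequences differ at positions 2 (C/T), 11 (C/T), 18 (T/C), 19 (C/A).
21 of the 25 sites match, so the percent identity is 21/25 × 100 = 84.00%.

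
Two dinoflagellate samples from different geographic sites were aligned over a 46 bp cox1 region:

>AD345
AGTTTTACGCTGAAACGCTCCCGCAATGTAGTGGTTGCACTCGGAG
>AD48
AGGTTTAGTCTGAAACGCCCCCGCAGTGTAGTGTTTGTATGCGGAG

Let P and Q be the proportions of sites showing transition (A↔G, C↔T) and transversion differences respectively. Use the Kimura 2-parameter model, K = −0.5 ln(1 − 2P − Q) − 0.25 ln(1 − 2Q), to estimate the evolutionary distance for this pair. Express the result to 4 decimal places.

The sequences differ at positions 3 (T/G, transversion), 8 (C/G, transversion), 9 (G/T, transversion), 19 (T/C, transition), 26 (A/G, transition), 34 (G/T, transversion), 38 (C/T, transition), 40 (C/T, transition), 41 (T/G, transversion).
Of the 9 differences, 4 transitions and 5 transversions over 46 sites: P = 4/46 = 0.086957, Q = 5/46 = 0.108696.
d = −0.5·ln(0.717390) − 0.25·ln(0.782608) = −0.5·(-0.332136) − 0.25·(-0.245123) = 0.2273.

0.2273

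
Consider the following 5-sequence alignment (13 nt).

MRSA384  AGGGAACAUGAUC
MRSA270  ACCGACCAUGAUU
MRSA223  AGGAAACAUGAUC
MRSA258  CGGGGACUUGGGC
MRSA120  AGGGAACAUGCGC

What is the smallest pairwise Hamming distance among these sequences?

Pairwise Hamming distances:
  MRSA384 vs MRSA270: 4
  MRSA384 vs MRSA223: 1
  MRSA384 vs MRSA258: 5
  MRSA384 vs MRSA120: 2
  MRSA270 vs MRSA223: 5
  MRSA270 vs MRSA258: 9
  MRSA270 vs MRSA120: 6
  MRSA223 vs MRSA258: 6
  MRSA223 vs MRSA120: 3
  MRSA258 vs MRSA120: 4
The smallest is 1, between MRSA384 and MRSA223.

1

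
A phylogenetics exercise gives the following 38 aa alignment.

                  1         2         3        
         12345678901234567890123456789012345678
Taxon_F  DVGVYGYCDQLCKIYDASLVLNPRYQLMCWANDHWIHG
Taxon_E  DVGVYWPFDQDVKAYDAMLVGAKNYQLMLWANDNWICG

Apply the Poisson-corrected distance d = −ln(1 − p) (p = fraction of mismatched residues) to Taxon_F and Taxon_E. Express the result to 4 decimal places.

Mismatches occur at site 6 (G↔W), site 7 (Y↔P), site 8 (C↔F), site 11 (L↔D), site 12 (C↔V), site 14 (I↔A), site 18 (S↔M), site 21 (L↔G), site 22 (N↔A), site 23 (P↔K), site 24 (R↔N), site 29 (C↔L), site 34 (H↔N), site 37 (H↔C).
p = 14/38 = 0.368421.
d = −ln(1 − 0.368421) = −ln(0.631579) = 0.4595.

0.4595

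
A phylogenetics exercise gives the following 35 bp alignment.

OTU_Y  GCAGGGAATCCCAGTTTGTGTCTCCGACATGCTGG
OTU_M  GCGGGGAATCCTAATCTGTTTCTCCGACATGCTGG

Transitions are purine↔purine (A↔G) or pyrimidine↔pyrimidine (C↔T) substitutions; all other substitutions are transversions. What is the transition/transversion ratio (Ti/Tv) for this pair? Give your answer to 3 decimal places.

4.000

The sequences differ at positions 3 (A/G, transition), 12 (C/T, transition), 14 (G/A, transition), 16 (T/C, transition), 20 (G/T, transversion).
Of the 5 differences, 4 transitions and 1 transversion, so Ti/Tv = 4/1 = 4.000.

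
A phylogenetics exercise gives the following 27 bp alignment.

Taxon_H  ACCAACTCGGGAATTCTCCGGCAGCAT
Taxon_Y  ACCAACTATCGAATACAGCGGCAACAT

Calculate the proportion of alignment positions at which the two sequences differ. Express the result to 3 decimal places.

The sequences differ at positions 8 (C/A), 9 (G/T), 10 (G/C), 15 (T/A), 17 (T/A), 18 (C/G), 24 (G/A).
There are 7 differences over 27 sites, so p = 7/27 = 0.259.

0.259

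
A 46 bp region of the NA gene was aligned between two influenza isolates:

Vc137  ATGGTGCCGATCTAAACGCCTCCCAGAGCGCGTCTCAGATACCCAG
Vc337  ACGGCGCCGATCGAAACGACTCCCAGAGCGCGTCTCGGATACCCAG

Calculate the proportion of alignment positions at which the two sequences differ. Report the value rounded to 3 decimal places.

0.109

The sequences differ at positions 2 (T/C), 5 (T/C), 13 (T/G), 19 (C/A), 37 (A/G).
There are 5 differences over 46 sites, so p = 5/46 = 0.109.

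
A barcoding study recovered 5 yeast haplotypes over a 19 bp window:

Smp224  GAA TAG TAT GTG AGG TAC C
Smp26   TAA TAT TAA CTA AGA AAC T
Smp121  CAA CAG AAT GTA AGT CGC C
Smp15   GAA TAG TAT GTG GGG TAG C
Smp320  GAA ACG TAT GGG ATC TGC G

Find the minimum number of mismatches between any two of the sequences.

2

Pairwise Hamming distances:
  Smp224 vs Smp26: 8
  Smp224 vs Smp121: 7
  Smp224 vs Smp15: 2
  Smp224 vs Smp320: 7
  Smp26 vs Smp121: 10
  Smp26 vs Smp15: 10
  Smp26 vs Smp320: 13
  Smp121 vs Smp15: 9
  Smp121 vs Smp320: 10
  Smp15 vs Smp320: 9
The smallest is 2, between Smp224 and Smp15.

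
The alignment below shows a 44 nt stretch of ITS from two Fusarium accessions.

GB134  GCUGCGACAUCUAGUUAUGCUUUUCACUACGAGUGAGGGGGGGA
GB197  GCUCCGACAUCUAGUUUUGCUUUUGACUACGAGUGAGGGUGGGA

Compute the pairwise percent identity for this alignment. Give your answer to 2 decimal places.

90.91%

Mismatches occur at site 4 (G↔C), site 17 (A↔U), site 25 (C↔G), site 40 (G↔U).
40 of the 44 sites match, so the percent identity is 40/44 × 100 = 90.91%.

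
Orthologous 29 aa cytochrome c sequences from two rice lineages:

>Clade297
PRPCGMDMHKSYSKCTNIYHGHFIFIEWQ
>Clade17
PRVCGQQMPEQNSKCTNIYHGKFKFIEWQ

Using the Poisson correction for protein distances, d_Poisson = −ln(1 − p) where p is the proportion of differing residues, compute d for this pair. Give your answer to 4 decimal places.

0.3716

Mismatches occur at site 3 (P→V), site 6 (M→Q), site 7 (D→Q), site 9 (H→P), site 10 (K→E), site 11 (S→Q), site 12 (Y→N), site 22 (H→K), site 24 (I→K).
p = 9/29 = 0.310345.
d = −ln(1 − 0.310345) = −ln(0.689655) = 0.3716.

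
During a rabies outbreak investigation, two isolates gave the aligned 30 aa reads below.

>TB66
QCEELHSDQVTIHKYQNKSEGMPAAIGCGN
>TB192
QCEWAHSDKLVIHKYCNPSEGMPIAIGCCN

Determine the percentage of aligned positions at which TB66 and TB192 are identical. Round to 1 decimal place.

70.0%

The sequences differ at positions 4 (E/W), 5 (L/A), 9 (Q/K), 10 (V/L), 11 (T/V), 16 (Q/C), 18 (K/P), 24 (A/I), 29 (G/C).
21 of the 30 sites match, so the percent identity is 21/30 × 100 = 70.0%.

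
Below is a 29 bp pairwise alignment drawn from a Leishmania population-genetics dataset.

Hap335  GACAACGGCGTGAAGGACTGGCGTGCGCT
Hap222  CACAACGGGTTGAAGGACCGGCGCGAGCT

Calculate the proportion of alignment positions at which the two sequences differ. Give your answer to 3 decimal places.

Differing sites — 1:G/C; 9:C/G; 10:G/T; 19:T/C; 24:T/C; 26:C/A.
There are 6 differences over 29 sites, so p = 6/29 = 0.207.

0.207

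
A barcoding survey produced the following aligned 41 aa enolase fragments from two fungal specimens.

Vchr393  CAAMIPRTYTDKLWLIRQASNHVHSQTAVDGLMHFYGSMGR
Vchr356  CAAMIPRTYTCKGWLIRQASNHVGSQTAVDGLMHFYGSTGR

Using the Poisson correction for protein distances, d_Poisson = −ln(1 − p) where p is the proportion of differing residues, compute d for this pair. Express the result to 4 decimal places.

The sequences differ at positions 11 (D/C), 13 (L/G), 24 (H/G), 39 (M/T).
p = 4/41 = 0.097561.
d = −ln(1 − 0.097561) = −ln(0.902439) = 0.1027.

0.1027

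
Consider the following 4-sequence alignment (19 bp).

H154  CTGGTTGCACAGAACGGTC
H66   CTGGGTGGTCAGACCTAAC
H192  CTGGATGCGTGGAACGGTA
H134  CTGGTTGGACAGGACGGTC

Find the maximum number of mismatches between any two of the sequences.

10

Pairwise Hamming distances:
  H154 vs H66: 7
  H154 vs H192: 5
  H154 vs H134: 2
  H66 vs H192: 10
  H66 vs H134: 7
  H192 vs H134: 7
The largest is 10, between H66 and H192.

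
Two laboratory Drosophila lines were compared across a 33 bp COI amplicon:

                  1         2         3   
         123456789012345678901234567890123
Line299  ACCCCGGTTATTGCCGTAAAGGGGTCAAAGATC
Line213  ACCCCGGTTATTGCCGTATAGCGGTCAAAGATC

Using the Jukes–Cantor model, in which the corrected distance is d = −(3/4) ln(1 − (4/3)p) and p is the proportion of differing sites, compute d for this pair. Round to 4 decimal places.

Differing sites — 19:A/T; 22:G/C.
p = 2/33 = 0.060606.
d = −0.75 · ln(1 − (4/3)·0.060606) = −0.75 · ln(0.919192) = −0.75 · (-0.084260) = 0.0632.

0.0632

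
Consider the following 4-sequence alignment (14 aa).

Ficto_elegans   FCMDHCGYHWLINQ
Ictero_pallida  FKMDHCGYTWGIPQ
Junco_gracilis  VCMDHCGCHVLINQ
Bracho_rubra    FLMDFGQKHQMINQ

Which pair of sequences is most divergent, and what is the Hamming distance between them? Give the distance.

Pairwise Hamming distances:
  Ficto_elegans vs Ictero_pallida: 4
  Ficto_elegans vs Junco_gracilis: 3
  Ficto_elegans vs Bracho_rubra: 7
  Ictero_pallida vs Junco_gracilis: 7
  Ictero_pallida vs Bracho_rubra: 9
  Junco_gracilis vs Bracho_rubra: 8
The largest is 9, between Ictero_pallida and Bracho_rubra.

9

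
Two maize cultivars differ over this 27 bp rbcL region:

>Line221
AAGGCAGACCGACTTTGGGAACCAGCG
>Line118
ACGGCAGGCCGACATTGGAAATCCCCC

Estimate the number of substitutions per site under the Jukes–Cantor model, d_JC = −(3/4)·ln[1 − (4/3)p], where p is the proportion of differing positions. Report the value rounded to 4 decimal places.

Mismatches occur at site 2 (A↔C), site 8 (A↔G), site 14 (T↔A), site 19 (G↔A), site 22 (C↔T), site 24 (A↔C), site 25 (G↔C), site 27 (G↔C).
p = 8/27 = 0.296296.
d = −0.75 · ln(1 − (4/3)·0.296296) = −0.75 · ln(0.604939) = −0.75 · (-0.502628) = 0.3770.

0.3770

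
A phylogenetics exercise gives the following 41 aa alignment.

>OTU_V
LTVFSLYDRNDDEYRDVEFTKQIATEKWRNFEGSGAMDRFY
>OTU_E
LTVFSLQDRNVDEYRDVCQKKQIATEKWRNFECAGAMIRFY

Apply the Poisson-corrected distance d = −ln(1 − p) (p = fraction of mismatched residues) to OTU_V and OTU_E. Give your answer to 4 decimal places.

Differing sites — 7:Y/Q; 11:D/V; 18:E/C; 19:F/Q; 20:T/K; 33:G/C; 34:S/A; 38:D/I.
p = 8/41 = 0.195122.
d = −ln(1 − 0.195122) = −ln(0.804878) = 0.2171.

0.2171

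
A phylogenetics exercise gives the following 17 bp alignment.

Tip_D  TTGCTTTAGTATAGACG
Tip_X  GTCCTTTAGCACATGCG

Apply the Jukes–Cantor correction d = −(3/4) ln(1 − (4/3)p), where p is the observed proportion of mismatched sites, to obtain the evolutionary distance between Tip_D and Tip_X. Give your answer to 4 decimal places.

0.4770

Differing sites — 1:T/G; 3:G/C; 10:T/C; 12:T/C; 14:G/T; 15:A/G.
p = 6/17 = 0.352941.
d = −0.75 · ln(1 − (4/3)·0.352941) = −0.75 · ln(0.529412) = −0.75 · (-0.635988) = 0.4770.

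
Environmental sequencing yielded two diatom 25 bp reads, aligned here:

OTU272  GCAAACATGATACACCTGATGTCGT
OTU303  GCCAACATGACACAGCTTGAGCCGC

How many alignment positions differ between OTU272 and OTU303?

Mismatches occur at site 3 (A↔C), site 11 (T↔C), site 15 (C↔G), site 18 (G↔T), site 19 (A↔G), site 20 (T↔A), site 22 (T↔C), site 25 (T↔C).
That gives 8 mismatches out of 25 aligned sites, so the Hamming distance is 8.

8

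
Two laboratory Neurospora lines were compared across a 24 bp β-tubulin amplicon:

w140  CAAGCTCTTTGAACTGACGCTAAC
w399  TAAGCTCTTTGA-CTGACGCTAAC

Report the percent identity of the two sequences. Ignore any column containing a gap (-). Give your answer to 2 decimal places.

Excluding the 1 gap column leaves 23 comparable sites.
The sequences differ at position 1 (C/T).
22 of the 23 comparable sites match, so the percent identity is 22/23 × 100 = 95.65%.

95.65%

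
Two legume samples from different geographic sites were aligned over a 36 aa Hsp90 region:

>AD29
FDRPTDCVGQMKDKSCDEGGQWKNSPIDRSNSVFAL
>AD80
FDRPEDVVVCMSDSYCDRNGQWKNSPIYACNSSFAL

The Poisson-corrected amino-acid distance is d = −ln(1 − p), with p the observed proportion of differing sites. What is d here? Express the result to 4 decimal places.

0.4480

The sequences differ at positions 5 (T/E), 7 (C/V), 9 (G/V), 10 (Q/C), 12 (K/S), 14 (K/S), 15 (S/Y), 18 (E/R), 19 (G/N), 28 (D/Y), 29 (R/A), 30 (S/C), 33 (V/S).
p = 13/36 = 0.361111.
d = −ln(1 − 0.361111) = −ln(0.638889) = 0.4480.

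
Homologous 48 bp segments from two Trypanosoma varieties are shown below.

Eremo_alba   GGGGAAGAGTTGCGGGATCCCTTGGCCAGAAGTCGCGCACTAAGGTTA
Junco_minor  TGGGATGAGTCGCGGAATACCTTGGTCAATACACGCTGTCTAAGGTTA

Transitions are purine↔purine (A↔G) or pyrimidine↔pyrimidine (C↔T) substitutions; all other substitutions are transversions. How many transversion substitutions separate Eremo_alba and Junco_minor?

The sequences differ at positions 1 (G/T, transversion), 6 (A/T, transversion), 11 (T/C, transition), 16 (G/A, transition), 19 (C/A, transversion), 26 (C/T, transition), 29 (G/A, transition), 30 (A/T, transversion), 32 (G/C, transversion), 33 (T/A, transversion), 37 (G/T, transversion), 38 (C/G, transversion), 39 (A/T, transversion).
Of the 13 differences, 4 transitions and 9 transversions, so the answer is 9.

9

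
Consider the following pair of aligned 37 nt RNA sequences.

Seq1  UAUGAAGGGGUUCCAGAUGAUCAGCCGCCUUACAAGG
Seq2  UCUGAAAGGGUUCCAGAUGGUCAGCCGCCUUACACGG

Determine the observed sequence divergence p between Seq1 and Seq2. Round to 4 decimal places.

Differing sites — 2:A/C; 7:G/A; 20:A/G; 35:A/C.
There are 4 differences over 37 sites, so p = 4/37 = 0.1081.

0.1081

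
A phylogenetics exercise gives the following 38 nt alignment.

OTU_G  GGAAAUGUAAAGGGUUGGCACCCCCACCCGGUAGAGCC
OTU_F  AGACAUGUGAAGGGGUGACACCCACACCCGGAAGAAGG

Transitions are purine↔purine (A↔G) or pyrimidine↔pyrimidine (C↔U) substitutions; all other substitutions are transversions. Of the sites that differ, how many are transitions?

Differing sites — 1:G/A (Ti); 4:A/C (Tv); 9:A/G (Ti); 15:U/G (Tv); 18:G/A (Ti); 24:C/A (Tv); 32:U/A (Tv); 36:G/A (Ti); 37:C/G (Tv); 38:C/G (Tv).
Of the 10 differences, 4 transitions and 6 transversions, so the answer is 4.

4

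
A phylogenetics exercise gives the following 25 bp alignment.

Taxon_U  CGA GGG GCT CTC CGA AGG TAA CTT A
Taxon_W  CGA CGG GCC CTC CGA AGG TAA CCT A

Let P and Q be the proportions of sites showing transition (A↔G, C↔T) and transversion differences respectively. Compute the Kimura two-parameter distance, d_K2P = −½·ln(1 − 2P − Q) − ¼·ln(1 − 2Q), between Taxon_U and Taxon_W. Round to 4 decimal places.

The sequences differ at positions 4 (G/C, transversion), 9 (T/C, transition), 23 (T/C, transition).
Of the 3 differences, 2 transitions and 1 transversion over 25 sites: P = 2/25 = 0.080000, Q = 1/25 = 0.040000.
d = −0.5·ln(0.800000) − 0.25·ln(0.920000) = −0.5·(-0.223144) − 0.25·(-0.083382) = 0.1324.

0.1324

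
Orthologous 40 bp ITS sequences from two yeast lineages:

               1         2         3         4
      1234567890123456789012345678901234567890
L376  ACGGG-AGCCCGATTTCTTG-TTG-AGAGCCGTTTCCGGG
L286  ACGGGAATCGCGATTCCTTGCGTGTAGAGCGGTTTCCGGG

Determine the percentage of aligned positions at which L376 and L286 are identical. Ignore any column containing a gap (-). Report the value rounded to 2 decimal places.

Excluding the 3 gap columns leaves 37 comparable sites.
Mismatches occur at site 8 (G→T), site 10 (C→G), site 16 (T→C), site 22 (T→G), site 31 (C→G).
32 of the 37 comparable sites match, so the percent identity is 32/37 × 100 = 86.49%.

86.49%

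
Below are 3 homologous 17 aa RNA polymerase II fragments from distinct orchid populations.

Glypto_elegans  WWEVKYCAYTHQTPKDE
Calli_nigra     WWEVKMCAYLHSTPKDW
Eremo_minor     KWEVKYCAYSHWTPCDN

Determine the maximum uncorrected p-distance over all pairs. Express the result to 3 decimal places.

Pairwise Hamming distances:
  Glypto_elegans vs Calli_nigra: 4
  Glypto_elegans vs Eremo_minor: 5
  Calli_nigra vs Eremo_minor: 6
The largest is 6 mismatches, between Calli_nigra and Eremo_minor; p = 6/17 = 0.353.

0.353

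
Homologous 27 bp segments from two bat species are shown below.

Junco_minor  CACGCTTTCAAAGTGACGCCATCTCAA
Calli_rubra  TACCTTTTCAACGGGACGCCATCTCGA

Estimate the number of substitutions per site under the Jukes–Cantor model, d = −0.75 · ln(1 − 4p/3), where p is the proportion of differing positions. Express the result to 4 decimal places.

0.2635

Mismatches occur at site 1 (C/T), site 4 (G/C), site 5 (C/T), site 12 (A/C), site 14 (T/G), site 26 (A/G).
p = 6/27 = 0.222222.
d = −0.75 · ln(1 − (4/3)·0.222222) = −0.75 · ln(0.703704) = −0.75 · (-0.351397) = 0.2635.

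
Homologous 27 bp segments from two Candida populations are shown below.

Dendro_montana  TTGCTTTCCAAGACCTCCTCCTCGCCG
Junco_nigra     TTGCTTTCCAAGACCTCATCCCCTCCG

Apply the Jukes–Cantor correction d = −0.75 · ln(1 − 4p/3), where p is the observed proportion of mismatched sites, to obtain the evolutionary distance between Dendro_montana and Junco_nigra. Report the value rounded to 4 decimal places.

The sequences differ at positions 18 (C/A), 22 (T/C), 24 (G/T).
p = 3/27 = 0.111111.
d = −0.75 · ln(1 − (4/3)·0.111111) = −0.75 · ln(0.851852) = −0.75 · (-0.160342) = 0.1203.

0.1203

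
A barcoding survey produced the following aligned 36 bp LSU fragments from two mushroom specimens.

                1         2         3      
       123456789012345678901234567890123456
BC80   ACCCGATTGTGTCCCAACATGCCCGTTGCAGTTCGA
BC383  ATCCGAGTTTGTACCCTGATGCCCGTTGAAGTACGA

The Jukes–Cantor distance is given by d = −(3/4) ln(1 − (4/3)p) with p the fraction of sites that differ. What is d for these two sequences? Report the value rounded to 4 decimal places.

The sequences differ at positions 2 (C/T), 7 (T/G), 9 (G/T), 13 (C/A), 16 (A/C), 17 (A/T), 18 (C/G), 29 (C/A), 33 (T/A).
p = 9/36 = 0.250000.
d = −0.75 · ln(1 − (4/3)·0.250000) = −0.75 · ln(0.666667) = −0.75 · (-0.405465) = 0.3041.

0.3041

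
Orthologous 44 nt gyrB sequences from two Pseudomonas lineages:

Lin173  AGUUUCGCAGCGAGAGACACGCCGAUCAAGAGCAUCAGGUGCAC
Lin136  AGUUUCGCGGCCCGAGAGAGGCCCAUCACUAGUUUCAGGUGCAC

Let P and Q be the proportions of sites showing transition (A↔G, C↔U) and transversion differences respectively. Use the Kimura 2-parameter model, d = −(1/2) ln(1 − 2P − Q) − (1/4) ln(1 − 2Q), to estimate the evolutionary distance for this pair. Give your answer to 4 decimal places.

0.2722

The sequences differ at positions 9 (A/G, transition), 12 (G/C, transversion), 13 (A/C, transversion), 18 (C/G, transversion), 20 (C/G, transversion), 24 (G/C, transversion), 29 (A/C, transversion), 30 (G/U, transversion), 33 (C/U, transition), 34 (A/U, transversion).
Of the 10 differences, 2 transitions and 8 transversions over 44 sites: P = 2/44 = 0.045455, Q = 8/44 = 0.181818.
d = −0.5·ln(0.727272) − 0.25·ln(0.636364) = −0.5·(-0.318455) − 0.25·(-0.451985) = 0.2722.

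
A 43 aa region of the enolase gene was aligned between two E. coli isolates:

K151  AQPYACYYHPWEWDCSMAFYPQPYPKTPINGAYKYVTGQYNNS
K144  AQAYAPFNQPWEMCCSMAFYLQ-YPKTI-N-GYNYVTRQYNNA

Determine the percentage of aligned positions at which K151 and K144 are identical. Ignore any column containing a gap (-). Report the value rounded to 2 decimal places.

Excluding the 3 gap columns leaves 40 comparable sites.
The sequences differ at positions 3 (P/A), 6 (C/P), 7 (Y/F), 8 (Y/N), 9 (H/Q), 13 (W/M), 14 (D/C), 21 (P/L), 28 (P/I), 32 (A/G), 34 (K/N), 38 (G/R), 43 (S/A).
27 of the 40 comparable sites match, so the percent identity is 27/40 × 100 = 67.50%.

67.50%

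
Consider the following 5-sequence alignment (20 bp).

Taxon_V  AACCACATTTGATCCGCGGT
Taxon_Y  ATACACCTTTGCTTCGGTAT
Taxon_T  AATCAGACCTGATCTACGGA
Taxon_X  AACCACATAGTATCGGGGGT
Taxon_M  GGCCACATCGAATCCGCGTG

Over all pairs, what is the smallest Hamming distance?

Pairwise Hamming distances:
  Taxon_V vs Taxon_Y: 8
  Taxon_V vs Taxon_T: 7
  Taxon_V vs Taxon_X: 5
  Taxon_V vs Taxon_M: 7
  Taxon_Y vs Taxon_T: 14
  Taxon_Y vs Taxon_X: 11
  Taxon_Y vs Taxon_M: 13
  Taxon_T vs Taxon_X: 10
  Taxon_T vs Taxon_M: 11
  Taxon_X vs Taxon_M: 8
The smallest is 5, between Taxon_V and Taxon_X.

5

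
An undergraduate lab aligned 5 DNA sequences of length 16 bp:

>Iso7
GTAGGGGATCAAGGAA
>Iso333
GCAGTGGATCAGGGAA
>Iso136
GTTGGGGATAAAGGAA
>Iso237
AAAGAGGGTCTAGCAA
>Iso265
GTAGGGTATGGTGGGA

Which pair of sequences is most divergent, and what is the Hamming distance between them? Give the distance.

10

Pairwise Hamming distances:
  Iso7 vs Iso333: 3
  Iso7 vs Iso136: 2
  Iso7 vs Iso237: 6
  Iso7 vs Iso265: 5
  Iso333 vs Iso136: 5
  Iso333 vs Iso237: 7
  Iso333 vs Iso265: 7
  Iso136 vs Iso237: 8
  Iso136 vs Iso265: 6
  Iso237 vs Iso265: 10
The largest is 10, between Iso237 and Iso265.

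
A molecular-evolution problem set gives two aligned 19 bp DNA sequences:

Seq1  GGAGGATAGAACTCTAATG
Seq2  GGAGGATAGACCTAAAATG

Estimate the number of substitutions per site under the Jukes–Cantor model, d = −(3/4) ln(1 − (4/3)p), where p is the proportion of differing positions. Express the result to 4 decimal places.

The sequences differ at positions 11 (A/C), 14 (C/A), 15 (T/A).
p = 3/19 = 0.157895.
d = −0.75 · ln(1 − (4/3)·0.157895) = −0.75 · ln(0.789473) = −0.75 · (-0.236390) = 0.1773.

0.1773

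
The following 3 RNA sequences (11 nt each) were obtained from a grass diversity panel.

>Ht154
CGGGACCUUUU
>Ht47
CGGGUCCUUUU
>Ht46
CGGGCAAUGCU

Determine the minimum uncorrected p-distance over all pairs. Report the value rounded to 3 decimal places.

Pairwise Hamming distances:
  Ht154 vs Ht47: 1
  Ht154 vs Ht46: 5
  Ht47 vs Ht46: 5
The smallest is 1 mismatch, between Ht154 and Ht47; p = 1/11 = 0.091.

0.091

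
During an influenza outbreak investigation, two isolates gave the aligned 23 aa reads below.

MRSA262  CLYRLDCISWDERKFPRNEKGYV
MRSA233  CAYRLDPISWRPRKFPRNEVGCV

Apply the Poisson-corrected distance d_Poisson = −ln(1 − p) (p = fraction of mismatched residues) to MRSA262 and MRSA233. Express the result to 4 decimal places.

The sequences differ at positions 2 (L/A), 7 (C/P), 11 (D/R), 12 (E/P), 20 (K/V), 22 (Y/C).
p = 6/23 = 0.260870.
d = −ln(1 − 0.260870) = −ln(0.739130) = 0.3023.

0.3023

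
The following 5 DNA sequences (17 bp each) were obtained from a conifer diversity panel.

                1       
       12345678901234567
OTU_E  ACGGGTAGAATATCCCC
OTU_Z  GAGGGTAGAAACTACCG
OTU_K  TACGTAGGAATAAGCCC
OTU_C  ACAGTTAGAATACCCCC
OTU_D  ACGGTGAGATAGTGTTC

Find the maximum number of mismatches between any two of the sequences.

11

Pairwise Hamming distances:
  OTU_E vs OTU_Z: 6
  OTU_E vs OTU_K: 8
  OTU_E vs OTU_C: 3
  OTU_E vs OTU_D: 8
  OTU_Z vs OTU_K: 10
  OTU_Z vs OTU_C: 9
  OTU_Z vs OTU_D: 10
  OTU_K vs OTU_C: 7
  OTU_K vs OTU_D: 11
  OTU_C vs OTU_D: 9
The largest is 11, between OTU_K and OTU_D.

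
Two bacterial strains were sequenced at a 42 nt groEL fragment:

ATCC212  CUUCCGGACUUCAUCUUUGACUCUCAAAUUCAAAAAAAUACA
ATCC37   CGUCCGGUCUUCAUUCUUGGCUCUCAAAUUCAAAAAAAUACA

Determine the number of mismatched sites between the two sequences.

Mismatches occur at site 2 (U↔G), site 8 (A↔U), site 15 (C↔U), site 16 (U↔C), site 20 (A↔G).
That gives 5 mismatches out of 42 aligned sites, so the Hamming distance is 5.

5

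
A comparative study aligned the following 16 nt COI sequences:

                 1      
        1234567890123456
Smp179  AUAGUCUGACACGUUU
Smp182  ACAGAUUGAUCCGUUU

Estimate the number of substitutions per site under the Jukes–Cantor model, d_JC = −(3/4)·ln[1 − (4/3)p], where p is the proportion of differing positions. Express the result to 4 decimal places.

Differing sites — 2:U/C; 5:U/A; 6:C/U; 10:C/U; 11:A/C.
p = 5/16 = 0.312500.
d = −0.75 · ln(1 − (4/3)·0.312500) = −0.75 · ln(0.583333) = −0.75 · (-0.538997) = 0.4042.

0.4042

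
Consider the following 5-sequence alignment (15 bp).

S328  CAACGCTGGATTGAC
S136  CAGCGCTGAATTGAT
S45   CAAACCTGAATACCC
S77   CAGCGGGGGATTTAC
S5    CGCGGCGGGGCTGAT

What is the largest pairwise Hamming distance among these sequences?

Pairwise Hamming distances:
  S328 vs S136: 3
  S328 vs S45: 6
  S328 vs S77: 4
  S328 vs S5: 7
  S136 vs S45: 7
  S136 vs S77: 5
  S136 vs S5: 7
  S45 vs S77: 9
  S45 vs S5: 12
  S77 vs S5: 8
The largest is 12, between S45 and S5.

12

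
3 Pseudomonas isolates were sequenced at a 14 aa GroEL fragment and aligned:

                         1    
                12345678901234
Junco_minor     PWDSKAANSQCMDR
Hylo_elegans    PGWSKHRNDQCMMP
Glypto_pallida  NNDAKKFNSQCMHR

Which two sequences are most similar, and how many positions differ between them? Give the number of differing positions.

Pairwise Hamming distances:
  Junco_minor vs Hylo_elegans: 7
  Junco_minor vs Glypto_pallida: 6
  Hylo_elegans vs Glypto_pallida: 9
The smallest is 6, between Junco_minor and Glypto_pallida.

6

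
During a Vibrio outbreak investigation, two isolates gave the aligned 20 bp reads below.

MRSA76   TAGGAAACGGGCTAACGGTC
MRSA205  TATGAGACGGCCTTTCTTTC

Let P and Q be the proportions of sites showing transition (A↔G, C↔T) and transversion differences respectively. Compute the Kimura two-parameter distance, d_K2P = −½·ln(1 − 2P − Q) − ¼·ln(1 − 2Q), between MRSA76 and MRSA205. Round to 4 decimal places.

0.4845

Mismatches occur at site 3 (G↔T, transversion), site 6 (A↔G, transition), site 11 (G↔C, transversion), site 14 (A↔T, transversion), site 15 (A↔T, transversion), site 17 (G↔T, transversion), site 18 (G↔T, transversion).
Of the 7 differences, 1 transition and 6 transversions over 20 sites: P = 1/20 = 0.050000, Q = 6/20 = 0.300000.
d = −0.5·ln(0.600000) − 0.25·ln(0.400000) = −0.5·(-0.510826) − 0.25·(-0.916291) = 0.4845.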